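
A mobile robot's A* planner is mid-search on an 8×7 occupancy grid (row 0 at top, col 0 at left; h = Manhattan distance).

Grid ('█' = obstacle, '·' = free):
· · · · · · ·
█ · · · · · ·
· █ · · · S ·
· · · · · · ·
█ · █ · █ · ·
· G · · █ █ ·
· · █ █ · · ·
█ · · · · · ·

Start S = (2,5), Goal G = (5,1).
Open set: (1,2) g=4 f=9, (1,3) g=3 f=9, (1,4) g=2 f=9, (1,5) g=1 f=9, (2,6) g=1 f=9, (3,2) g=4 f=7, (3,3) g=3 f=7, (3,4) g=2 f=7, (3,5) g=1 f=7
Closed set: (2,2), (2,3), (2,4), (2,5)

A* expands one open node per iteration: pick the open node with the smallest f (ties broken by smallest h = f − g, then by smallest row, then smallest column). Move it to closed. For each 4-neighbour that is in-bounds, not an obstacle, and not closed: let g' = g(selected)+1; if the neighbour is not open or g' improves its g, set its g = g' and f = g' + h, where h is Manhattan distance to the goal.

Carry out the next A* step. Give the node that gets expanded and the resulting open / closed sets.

step 1: expand (3,2) (f=7, h=3) → closed; open now [(1,2) g=4 f=9, (1,3) g=3 f=9, (1,4) g=2 f=9, (1,5) g=1 f=9, (2,6) g=1 f=9, (3,1) g=5 f=7, (3,3) g=3 f=7, (3,4) g=2 f=7, (3,5) g=1 f=7]

expanded=(3,2); open=[(1,2) g=4 f=9, (1,3) g=3 f=9, (1,4) g=2 f=9, (1,5) g=1 f=9, (2,6) g=1 f=9, (3,1) g=5 f=7, (3,3) g=3 f=7, (3,4) g=2 f=7, (3,5) g=1 f=7]; closed=[(2,2), (2,3), (2,4), (2,5), (3,2)]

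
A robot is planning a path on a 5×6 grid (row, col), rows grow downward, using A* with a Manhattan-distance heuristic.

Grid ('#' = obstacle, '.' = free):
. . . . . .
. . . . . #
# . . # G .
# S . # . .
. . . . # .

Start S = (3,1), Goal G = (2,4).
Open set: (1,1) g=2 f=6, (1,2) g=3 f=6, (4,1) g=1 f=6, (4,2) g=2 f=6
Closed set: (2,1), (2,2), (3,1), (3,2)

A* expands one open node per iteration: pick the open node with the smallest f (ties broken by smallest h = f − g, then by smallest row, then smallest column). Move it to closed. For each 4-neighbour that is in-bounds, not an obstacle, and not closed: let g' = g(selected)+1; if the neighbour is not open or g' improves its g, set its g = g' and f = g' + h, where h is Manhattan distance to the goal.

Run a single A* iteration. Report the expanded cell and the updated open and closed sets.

expanded=(1,2); open=[(0,2) g=4 f=8, (1,1) g=2 f=6, (1,3) g=4 f=6, (4,1) g=1 f=6, (4,2) g=2 f=6]; closed=[(1,2), (2,1), (2,2), (3,1), (3,2)]

step 1: expand (1,2) (f=6, h=3) → closed; open now [(0,2) g=4 f=8, (1,1) g=2 f=6, (1,3) g=4 f=6, (4,1) g=1 f=6, (4,2) g=2 f=6]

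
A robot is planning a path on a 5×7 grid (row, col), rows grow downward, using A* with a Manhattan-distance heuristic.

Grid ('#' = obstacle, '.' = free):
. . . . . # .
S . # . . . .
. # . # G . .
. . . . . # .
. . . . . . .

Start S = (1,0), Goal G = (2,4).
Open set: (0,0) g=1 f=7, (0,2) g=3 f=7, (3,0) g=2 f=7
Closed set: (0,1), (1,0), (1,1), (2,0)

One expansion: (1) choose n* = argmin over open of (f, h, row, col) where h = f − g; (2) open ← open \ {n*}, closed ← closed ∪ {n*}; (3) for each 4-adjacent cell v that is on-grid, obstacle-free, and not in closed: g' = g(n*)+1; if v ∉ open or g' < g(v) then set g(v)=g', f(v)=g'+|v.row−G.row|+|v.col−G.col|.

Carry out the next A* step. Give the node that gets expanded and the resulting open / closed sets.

step 1: expand (0,2) (f=7, h=4) → closed; open now [(0,0) g=1 f=7, (0,3) g=4 f=7, (3,0) g=2 f=7]

expanded=(0,2); open=[(0,0) g=1 f=7, (0,3) g=4 f=7, (3,0) g=2 f=7]; closed=[(0,1), (0,2), (1,0), (1,1), (2,0)]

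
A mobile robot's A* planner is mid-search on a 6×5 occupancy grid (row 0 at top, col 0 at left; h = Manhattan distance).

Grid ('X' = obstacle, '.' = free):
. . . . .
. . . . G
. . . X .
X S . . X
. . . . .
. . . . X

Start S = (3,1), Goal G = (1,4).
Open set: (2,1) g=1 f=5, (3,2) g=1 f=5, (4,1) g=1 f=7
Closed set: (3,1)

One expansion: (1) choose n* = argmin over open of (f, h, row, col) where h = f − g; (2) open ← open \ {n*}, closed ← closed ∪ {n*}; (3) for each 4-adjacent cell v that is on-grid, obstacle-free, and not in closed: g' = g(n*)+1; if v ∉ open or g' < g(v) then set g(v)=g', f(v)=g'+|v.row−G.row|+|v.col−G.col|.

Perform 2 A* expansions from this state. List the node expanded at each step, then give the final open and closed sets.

step 1: expand (2,1) (f=5, h=4) → closed; open now [(1,1) g=2 f=5, (2,0) g=2 f=7, (2,2) g=2 f=5, (3,2) g=1 f=5, (4,1) g=1 f=7]
step 2: expand (1,1) (f=5, h=3) → closed; open now [(0,1) g=3 f=7, (1,0) g=3 f=7, (1,2) g=3 f=5, (2,0) g=2 f=7, (2,2) g=2 f=5, (3,2) g=1 f=5, (4,1) g=1 f=7]

order=[(2,1) → (1,1)]; open=[(0,1) g=3 f=7, (1,0) g=3 f=7, (1,2) g=3 f=5, (2,0) g=2 f=7, (2,2) g=2 f=5, (3,2) g=1 f=5, (4,1) g=1 f=7]; closed=[(1,1), (2,1), (3,1)]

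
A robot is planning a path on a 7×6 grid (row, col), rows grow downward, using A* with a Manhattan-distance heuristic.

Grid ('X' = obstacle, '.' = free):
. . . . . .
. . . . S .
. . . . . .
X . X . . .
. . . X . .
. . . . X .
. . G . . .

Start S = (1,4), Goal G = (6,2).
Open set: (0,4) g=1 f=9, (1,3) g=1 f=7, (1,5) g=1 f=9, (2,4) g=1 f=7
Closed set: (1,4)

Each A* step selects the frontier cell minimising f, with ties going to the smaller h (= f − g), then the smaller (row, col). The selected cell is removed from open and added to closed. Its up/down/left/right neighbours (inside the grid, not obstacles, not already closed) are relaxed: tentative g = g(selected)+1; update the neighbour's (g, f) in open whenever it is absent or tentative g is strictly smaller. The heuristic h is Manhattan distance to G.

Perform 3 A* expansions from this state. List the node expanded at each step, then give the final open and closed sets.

step 1: expand (1,3) (f=7, h=6) → closed; open now [(0,3) g=2 f=9, (0,4) g=1 f=9, (1,2) g=2 f=7, (1,5) g=1 f=9, (2,3) g=2 f=7, (2,4) g=1 f=7]
step 2: expand (1,2) (f=7, h=5) → closed; open now [(0,2) g=3 f=9, (0,3) g=2 f=9, (0,4) g=1 f=9, (1,1) g=3 f=9, (1,5) g=1 f=9, (2,2) g=3 f=7, (2,3) g=2 f=7, (2,4) g=1 f=7]
step 3: expand (2,2) (f=7, h=4) → closed; open now [(0,2) g=3 f=9, (0,3) g=2 f=9, (0,4) g=1 f=9, (1,1) g=3 f=9, (1,5) g=1 f=9, (2,1) g=4 f=9, (2,3) g=2 f=7, (2,4) g=1 f=7]

order=[(1,3) → (1,2) → (2,2)]; open=[(0,2) g=3 f=9, (0,3) g=2 f=9, (0,4) g=1 f=9, (1,1) g=3 f=9, (1,5) g=1 f=9, (2,1) g=4 f=9, (2,3) g=2 f=7, (2,4) g=1 f=7]; closed=[(1,2), (1,3), (1,4), (2,2)]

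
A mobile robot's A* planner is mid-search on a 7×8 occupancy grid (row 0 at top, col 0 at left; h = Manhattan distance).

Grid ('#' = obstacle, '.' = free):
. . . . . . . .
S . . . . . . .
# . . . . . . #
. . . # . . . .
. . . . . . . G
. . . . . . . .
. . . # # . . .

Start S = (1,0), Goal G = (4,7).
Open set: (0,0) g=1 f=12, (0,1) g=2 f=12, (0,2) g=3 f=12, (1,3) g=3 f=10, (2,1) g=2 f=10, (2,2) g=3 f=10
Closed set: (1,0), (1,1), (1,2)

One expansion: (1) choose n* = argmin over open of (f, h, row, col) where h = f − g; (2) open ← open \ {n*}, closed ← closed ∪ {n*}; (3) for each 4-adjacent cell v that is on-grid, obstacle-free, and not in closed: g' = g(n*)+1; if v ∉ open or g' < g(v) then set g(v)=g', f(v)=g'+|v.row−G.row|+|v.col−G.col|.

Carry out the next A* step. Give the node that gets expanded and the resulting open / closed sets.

expanded=(1,3); open=[(0,0) g=1 f=12, (0,1) g=2 f=12, (0,2) g=3 f=12, (0,3) g=4 f=12, (1,4) g=4 f=10, (2,1) g=2 f=10, (2,2) g=3 f=10, (2,3) g=4 f=10]; closed=[(1,0), (1,1), (1,2), (1,3)]

step 1: expand (1,3) (f=10, h=7) → closed; open now [(0,0) g=1 f=12, (0,1) g=2 f=12, (0,2) g=3 f=12, (0,3) g=4 f=12, (1,4) g=4 f=10, (2,1) g=2 f=10, (2,2) g=3 f=10, (2,3) g=4 f=10]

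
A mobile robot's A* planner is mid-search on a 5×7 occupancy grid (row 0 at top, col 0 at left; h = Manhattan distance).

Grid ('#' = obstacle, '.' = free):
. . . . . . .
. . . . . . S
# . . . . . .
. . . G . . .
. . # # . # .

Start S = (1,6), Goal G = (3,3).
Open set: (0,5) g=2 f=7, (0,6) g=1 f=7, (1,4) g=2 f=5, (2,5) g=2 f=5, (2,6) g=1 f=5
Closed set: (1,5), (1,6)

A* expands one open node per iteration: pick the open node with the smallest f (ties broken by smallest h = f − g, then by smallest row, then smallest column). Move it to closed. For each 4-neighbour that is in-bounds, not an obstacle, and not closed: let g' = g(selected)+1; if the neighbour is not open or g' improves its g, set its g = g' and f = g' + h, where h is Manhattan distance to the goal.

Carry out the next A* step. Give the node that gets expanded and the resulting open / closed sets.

step 1: expand (1,4) (f=5, h=3) → closed; open now [(0,4) g=3 f=7, (0,5) g=2 f=7, (0,6) g=1 f=7, (1,3) g=3 f=5, (2,4) g=3 f=5, (2,5) g=2 f=5, (2,6) g=1 f=5]

expanded=(1,4); open=[(0,4) g=3 f=7, (0,5) g=2 f=7, (0,6) g=1 f=7, (1,3) g=3 f=5, (2,4) g=3 f=5, (2,5) g=2 f=5, (2,6) g=1 f=5]; closed=[(1,4), (1,5), (1,6)]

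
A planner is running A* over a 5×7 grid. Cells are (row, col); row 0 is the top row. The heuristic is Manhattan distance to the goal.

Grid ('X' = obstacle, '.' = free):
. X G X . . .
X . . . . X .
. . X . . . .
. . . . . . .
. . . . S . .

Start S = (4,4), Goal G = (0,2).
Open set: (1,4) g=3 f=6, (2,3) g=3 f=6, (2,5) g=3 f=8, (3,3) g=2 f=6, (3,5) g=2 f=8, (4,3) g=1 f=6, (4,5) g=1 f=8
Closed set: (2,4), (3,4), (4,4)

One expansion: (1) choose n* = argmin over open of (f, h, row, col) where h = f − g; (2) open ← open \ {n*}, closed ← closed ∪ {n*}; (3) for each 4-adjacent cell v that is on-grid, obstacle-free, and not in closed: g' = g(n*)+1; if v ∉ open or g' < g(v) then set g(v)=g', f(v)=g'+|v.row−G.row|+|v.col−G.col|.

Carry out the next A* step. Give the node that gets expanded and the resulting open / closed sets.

step 1: expand (1,4) (f=6, h=3) → closed; open now [(0,4) g=4 f=6, (1,3) g=4 f=6, (2,3) g=3 f=6, (2,5) g=3 f=8, (3,3) g=2 f=6, (3,5) g=2 f=8, (4,3) g=1 f=6, (4,5) g=1 f=8]

expanded=(1,4); open=[(0,4) g=4 f=6, (1,3) g=4 f=6, (2,3) g=3 f=6, (2,5) g=3 f=8, (3,3) g=2 f=6, (3,5) g=2 f=8, (4,3) g=1 f=6, (4,5) g=1 f=8]; closed=[(1,4), (2,4), (3,4), (4,4)]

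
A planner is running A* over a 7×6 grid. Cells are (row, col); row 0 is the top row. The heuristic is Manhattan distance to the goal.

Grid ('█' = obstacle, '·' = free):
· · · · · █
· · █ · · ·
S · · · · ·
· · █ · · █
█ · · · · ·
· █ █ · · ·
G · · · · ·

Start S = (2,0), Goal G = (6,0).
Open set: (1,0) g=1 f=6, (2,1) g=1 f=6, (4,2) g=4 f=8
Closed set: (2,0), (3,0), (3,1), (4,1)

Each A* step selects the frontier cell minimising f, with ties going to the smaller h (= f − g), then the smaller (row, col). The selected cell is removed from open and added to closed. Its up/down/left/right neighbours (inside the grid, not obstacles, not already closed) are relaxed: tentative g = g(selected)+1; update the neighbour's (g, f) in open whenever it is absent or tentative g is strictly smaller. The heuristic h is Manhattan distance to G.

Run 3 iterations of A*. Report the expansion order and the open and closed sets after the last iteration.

order=[(1,0) → (2,1) → (4,2)]; open=[(0,0) g=2 f=8, (1,1) g=2 f=8, (2,2) g=2 f=8, (4,3) g=5 f=10]; closed=[(1,0), (2,0), (2,1), (3,0), (3,1), (4,1), (4,2)]

step 1: expand (1,0) (f=6, h=5) → closed; open now [(0,0) g=2 f=8, (1,1) g=2 f=8, (2,1) g=1 f=6, (4,2) g=4 f=8]
step 2: expand (2,1) (f=6, h=5) → closed; open now [(0,0) g=2 f=8, (1,1) g=2 f=8, (2,2) g=2 f=8, (4,2) g=4 f=8]
step 3: expand (4,2) (f=8, h=4) → closed; open now [(0,0) g=2 f=8, (1,1) g=2 f=8, (2,2) g=2 f=8, (4,3) g=5 f=10]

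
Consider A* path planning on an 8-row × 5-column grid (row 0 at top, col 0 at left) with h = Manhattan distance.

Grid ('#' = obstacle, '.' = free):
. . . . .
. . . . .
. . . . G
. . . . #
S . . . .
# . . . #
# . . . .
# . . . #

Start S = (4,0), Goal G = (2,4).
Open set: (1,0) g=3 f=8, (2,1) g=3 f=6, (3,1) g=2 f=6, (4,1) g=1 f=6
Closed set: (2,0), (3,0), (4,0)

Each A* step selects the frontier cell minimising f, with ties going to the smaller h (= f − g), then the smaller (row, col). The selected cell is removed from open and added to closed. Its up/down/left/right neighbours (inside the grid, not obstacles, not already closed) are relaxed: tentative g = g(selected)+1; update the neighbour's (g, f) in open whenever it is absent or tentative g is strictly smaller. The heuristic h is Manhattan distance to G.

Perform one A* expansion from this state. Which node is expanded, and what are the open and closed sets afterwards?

expanded=(2,1); open=[(1,0) g=3 f=8, (1,1) g=4 f=8, (2,2) g=4 f=6, (3,1) g=2 f=6, (4,1) g=1 f=6]; closed=[(2,0), (2,1), (3,0), (4,0)]

step 1: expand (2,1) (f=6, h=3) → closed; open now [(1,0) g=3 f=8, (1,1) g=4 f=8, (2,2) g=4 f=6, (3,1) g=2 f=6, (4,1) g=1 f=6]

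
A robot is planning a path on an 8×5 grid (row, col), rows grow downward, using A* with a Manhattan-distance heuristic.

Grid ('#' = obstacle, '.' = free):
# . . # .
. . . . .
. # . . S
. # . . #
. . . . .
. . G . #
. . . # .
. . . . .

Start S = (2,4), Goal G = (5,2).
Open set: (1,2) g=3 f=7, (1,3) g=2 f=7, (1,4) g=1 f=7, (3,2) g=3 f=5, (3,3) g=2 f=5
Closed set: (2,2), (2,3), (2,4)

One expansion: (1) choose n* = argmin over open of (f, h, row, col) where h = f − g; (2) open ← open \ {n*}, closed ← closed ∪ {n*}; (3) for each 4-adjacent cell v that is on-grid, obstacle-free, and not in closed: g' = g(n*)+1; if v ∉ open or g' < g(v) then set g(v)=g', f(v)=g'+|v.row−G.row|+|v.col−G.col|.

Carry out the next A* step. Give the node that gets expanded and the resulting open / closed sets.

expanded=(3,2); open=[(1,2) g=3 f=7, (1,3) g=2 f=7, (1,4) g=1 f=7, (3,3) g=2 f=5, (4,2) g=4 f=5]; closed=[(2,2), (2,3), (2,4), (3,2)]

step 1: expand (3,2) (f=5, h=2) → closed; open now [(1,2) g=3 f=7, (1,3) g=2 f=7, (1,4) g=1 f=7, (3,3) g=2 f=5, (4,2) g=4 f=5]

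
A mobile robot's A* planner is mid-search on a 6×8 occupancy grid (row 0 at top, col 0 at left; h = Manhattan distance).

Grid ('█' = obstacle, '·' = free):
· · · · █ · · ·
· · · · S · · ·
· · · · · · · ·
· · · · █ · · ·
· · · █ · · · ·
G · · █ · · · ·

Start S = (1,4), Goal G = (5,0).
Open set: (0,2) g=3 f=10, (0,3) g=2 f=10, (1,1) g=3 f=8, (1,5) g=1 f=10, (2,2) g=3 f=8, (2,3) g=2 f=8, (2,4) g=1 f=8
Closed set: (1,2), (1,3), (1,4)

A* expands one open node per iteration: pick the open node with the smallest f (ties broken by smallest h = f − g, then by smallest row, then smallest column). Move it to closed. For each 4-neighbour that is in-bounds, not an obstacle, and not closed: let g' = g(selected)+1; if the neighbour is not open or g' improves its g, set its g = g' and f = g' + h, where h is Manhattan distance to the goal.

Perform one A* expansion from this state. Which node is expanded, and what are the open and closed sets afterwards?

step 1: expand (1,1) (f=8, h=5) → closed; open now [(0,1) g=4 f=10, (0,2) g=3 f=10, (0,3) g=2 f=10, (1,0) g=4 f=8, (1,5) g=1 f=10, (2,1) g=4 f=8, (2,2) g=3 f=8, (2,3) g=2 f=8, (2,4) g=1 f=8]

expanded=(1,1); open=[(0,1) g=4 f=10, (0,2) g=3 f=10, (0,3) g=2 f=10, (1,0) g=4 f=8, (1,5) g=1 f=10, (2,1) g=4 f=8, (2,2) g=3 f=8, (2,3) g=2 f=8, (2,4) g=1 f=8]; closed=[(1,1), (1,2), (1,3), (1,4)]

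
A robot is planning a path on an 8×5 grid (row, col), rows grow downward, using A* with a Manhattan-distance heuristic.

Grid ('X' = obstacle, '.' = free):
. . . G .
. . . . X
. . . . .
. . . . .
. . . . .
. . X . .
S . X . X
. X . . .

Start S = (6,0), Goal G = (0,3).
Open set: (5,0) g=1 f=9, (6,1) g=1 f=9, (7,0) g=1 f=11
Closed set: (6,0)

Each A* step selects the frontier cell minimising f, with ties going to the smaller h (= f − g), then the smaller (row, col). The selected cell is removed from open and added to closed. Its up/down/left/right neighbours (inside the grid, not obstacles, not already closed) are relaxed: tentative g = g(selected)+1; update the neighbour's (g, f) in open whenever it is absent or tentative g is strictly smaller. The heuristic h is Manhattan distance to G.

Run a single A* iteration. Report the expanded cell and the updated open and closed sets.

expanded=(5,0); open=[(4,0) g=2 f=9, (5,1) g=2 f=9, (6,1) g=1 f=9, (7,0) g=1 f=11]; closed=[(5,0), (6,0)]

step 1: expand (5,0) (f=9, h=8) → closed; open now [(4,0) g=2 f=9, (5,1) g=2 f=9, (6,1) g=1 f=9, (7,0) g=1 f=11]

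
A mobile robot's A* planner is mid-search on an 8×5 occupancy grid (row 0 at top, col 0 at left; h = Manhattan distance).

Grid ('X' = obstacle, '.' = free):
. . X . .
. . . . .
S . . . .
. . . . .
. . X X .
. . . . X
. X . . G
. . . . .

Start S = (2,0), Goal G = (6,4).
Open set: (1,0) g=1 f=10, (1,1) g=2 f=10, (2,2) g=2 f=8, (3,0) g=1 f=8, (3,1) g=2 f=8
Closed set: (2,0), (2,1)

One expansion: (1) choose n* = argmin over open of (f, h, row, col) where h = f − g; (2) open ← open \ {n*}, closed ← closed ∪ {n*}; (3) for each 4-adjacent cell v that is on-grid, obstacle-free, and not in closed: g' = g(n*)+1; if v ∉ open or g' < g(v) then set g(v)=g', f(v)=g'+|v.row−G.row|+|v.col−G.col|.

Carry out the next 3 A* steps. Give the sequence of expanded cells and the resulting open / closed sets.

step 1: expand (2,2) (f=8, h=6) → closed; open now [(1,0) g=1 f=10, (1,1) g=2 f=10, (1,2) g=3 f=10, (2,3) g=3 f=8, (3,0) g=1 f=8, (3,1) g=2 f=8, (3,2) g=3 f=8]
step 2: expand (2,3) (f=8, h=5) → closed; open now [(1,0) g=1 f=10, (1,1) g=2 f=10, (1,2) g=3 f=10, (1,3) g=4 f=10, (2,4) g=4 f=8, (3,0) g=1 f=8, (3,1) g=2 f=8, (3,2) g=3 f=8, (3,3) g=4 f=8]
step 3: expand (2,4) (f=8, h=4) → closed; open now [(1,0) g=1 f=10, (1,1) g=2 f=10, (1,2) g=3 f=10, (1,3) g=4 f=10, (1,4) g=5 f=10, (3,0) g=1 f=8, (3,1) g=2 f=8, (3,2) g=3 f=8, (3,3) g=4 f=8, (3,4) g=5 f=8]

order=[(2,2) → (2,3) → (2,4)]; open=[(1,0) g=1 f=10, (1,1) g=2 f=10, (1,2) g=3 f=10, (1,3) g=4 f=10, (1,4) g=5 f=10, (3,0) g=1 f=8, (3,1) g=2 f=8, (3,2) g=3 f=8, (3,3) g=4 f=8, (3,4) g=5 f=8]; closed=[(2,0), (2,1), (2,2), (2,3), (2,4)]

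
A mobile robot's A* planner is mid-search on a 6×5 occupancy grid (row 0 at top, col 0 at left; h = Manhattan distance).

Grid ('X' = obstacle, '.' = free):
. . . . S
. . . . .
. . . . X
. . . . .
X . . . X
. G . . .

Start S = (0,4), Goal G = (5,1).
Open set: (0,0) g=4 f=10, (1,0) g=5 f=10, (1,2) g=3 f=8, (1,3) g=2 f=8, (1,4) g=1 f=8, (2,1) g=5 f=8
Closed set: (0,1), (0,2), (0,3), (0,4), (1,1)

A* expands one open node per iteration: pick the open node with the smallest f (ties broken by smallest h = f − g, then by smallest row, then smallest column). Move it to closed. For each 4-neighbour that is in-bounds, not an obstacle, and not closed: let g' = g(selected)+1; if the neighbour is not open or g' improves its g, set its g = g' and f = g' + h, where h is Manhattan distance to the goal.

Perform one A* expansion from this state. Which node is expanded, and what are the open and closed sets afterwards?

expanded=(2,1); open=[(0,0) g=4 f=10, (1,0) g=5 f=10, (1,2) g=3 f=8, (1,3) g=2 f=8, (1,4) g=1 f=8, (2,0) g=6 f=10, (2,2) g=6 f=10, (3,1) g=6 f=8]; closed=[(0,1), (0,2), (0,3), (0,4), (1,1), (2,1)]

step 1: expand (2,1) (f=8, h=3) → closed; open now [(0,0) g=4 f=10, (1,0) g=5 f=10, (1,2) g=3 f=8, (1,3) g=2 f=8, (1,4) g=1 f=8, (2,0) g=6 f=10, (2,2) g=6 f=10, (3,1) g=6 f=8]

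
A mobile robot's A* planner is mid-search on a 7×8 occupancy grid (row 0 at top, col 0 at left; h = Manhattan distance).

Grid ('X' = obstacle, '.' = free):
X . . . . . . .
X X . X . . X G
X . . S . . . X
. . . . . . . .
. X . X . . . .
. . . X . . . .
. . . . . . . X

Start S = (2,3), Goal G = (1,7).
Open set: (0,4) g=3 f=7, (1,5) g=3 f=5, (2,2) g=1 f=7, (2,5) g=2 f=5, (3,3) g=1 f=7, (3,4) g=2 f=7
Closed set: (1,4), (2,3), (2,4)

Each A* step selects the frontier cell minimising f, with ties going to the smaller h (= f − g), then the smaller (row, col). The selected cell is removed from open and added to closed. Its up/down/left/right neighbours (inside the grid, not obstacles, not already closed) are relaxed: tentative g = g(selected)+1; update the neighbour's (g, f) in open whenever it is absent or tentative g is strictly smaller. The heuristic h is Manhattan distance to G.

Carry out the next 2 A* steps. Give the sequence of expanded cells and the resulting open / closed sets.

step 1: expand (1,5) (f=5, h=2) → closed; open now [(0,4) g=3 f=7, (0,5) g=4 f=7, (2,2) g=1 f=7, (2,5) g=2 f=5, (3,3) g=1 f=7, (3,4) g=2 f=7]
step 2: expand (2,5) (f=5, h=3) → closed; open now [(0,4) g=3 f=7, (0,5) g=4 f=7, (2,2) g=1 f=7, (2,6) g=3 f=5, (3,3) g=1 f=7, (3,4) g=2 f=7, (3,5) g=3 f=7]

order=[(1,5) → (2,5)]; open=[(0,4) g=3 f=7, (0,5) g=4 f=7, (2,2) g=1 f=7, (2,6) g=3 f=5, (3,3) g=1 f=7, (3,4) g=2 f=7, (3,5) g=3 f=7]; closed=[(1,4), (1,5), (2,3), (2,4), (2,5)]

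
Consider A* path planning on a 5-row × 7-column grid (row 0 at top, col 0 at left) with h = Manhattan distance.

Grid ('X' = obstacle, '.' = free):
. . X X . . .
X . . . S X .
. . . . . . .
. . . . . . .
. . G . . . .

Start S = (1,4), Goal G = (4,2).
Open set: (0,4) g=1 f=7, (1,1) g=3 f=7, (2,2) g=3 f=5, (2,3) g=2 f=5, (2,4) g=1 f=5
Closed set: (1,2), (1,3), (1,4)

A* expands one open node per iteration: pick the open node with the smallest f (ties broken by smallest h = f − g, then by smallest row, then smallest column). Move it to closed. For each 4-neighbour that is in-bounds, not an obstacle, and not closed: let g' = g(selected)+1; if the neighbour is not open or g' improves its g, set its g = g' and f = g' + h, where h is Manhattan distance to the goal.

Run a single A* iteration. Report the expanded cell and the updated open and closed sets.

step 1: expand (2,2) (f=5, h=2) → closed; open now [(0,4) g=1 f=7, (1,1) g=3 f=7, (2,1) g=4 f=7, (2,3) g=2 f=5, (2,4) g=1 f=5, (3,2) g=4 f=5]

expanded=(2,2); open=[(0,4) g=1 f=7, (1,1) g=3 f=7, (2,1) g=4 f=7, (2,3) g=2 f=5, (2,4) g=1 f=5, (3,2) g=4 f=5]; closed=[(1,2), (1,3), (1,4), (2,2)]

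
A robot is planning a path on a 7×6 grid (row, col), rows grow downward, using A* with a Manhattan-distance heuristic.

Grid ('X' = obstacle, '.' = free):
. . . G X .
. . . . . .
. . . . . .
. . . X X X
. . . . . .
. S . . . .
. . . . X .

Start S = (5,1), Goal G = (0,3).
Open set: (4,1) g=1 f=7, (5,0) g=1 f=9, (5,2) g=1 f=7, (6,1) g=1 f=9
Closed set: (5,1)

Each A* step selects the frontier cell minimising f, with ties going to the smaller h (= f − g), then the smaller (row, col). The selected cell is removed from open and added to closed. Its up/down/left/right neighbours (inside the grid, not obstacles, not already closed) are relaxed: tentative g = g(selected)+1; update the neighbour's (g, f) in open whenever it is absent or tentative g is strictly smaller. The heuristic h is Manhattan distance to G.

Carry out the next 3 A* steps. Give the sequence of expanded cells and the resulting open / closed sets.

step 1: expand (4,1) (f=7, h=6) → closed; open now [(3,1) g=2 f=7, (4,0) g=2 f=9, (4,2) g=2 f=7, (5,0) g=1 f=9, (5,2) g=1 f=7, (6,1) g=1 f=9]
step 2: expand (3,1) (f=7, h=5) → closed; open now [(2,1) g=3 f=7, (3,0) g=3 f=9, (3,2) g=3 f=7, (4,0) g=2 f=9, (4,2) g=2 f=7, (5,0) g=1 f=9, (5,2) g=1 f=7, (6,1) g=1 f=9]
step 3: expand (2,1) (f=7, h=4) → closed; open now [(1,1) g=4 f=7, (2,0) g=4 f=9, (2,2) g=4 f=7, (3,0) g=3 f=9, (3,2) g=3 f=7, (4,0) g=2 f=9, (4,2) g=2 f=7, (5,0) g=1 f=9, (5,2) g=1 f=7, (6,1) g=1 f=9]

order=[(4,1) → (3,1) → (2,1)]; open=[(1,1) g=4 f=7, (2,0) g=4 f=9, (2,2) g=4 f=7, (3,0) g=3 f=9, (3,2) g=3 f=7, (4,0) g=2 f=9, (4,2) g=2 f=7, (5,0) g=1 f=9, (5,2) g=1 f=7, (6,1) g=1 f=9]; closed=[(2,1), (3,1), (4,1), (5,1)]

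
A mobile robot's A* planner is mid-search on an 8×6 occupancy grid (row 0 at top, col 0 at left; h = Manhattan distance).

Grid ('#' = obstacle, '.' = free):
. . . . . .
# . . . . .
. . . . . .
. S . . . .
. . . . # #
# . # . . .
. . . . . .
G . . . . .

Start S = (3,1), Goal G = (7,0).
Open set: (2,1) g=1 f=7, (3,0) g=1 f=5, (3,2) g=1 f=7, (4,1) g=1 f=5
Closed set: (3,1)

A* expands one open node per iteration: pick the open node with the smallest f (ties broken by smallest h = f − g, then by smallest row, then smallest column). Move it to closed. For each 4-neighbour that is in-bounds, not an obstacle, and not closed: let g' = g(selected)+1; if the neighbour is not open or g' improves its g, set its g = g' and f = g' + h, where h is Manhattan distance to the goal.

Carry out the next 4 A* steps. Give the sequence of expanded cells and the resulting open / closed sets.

order=[(3,0) → (4,0) → (4,1) → (5,1)]; open=[(2,0) g=2 f=7, (2,1) g=1 f=7, (3,2) g=1 f=7, (4,2) g=2 f=7, (6,1) g=3 f=5]; closed=[(3,0), (3,1), (4,0), (4,1), (5,1)]

step 1: expand (3,0) (f=5, h=4) → closed; open now [(2,0) g=2 f=7, (2,1) g=1 f=7, (3,2) g=1 f=7, (4,0) g=2 f=5, (4,1) g=1 f=5]
step 2: expand (4,0) (f=5, h=3) → closed; open now [(2,0) g=2 f=7, (2,1) g=1 f=7, (3,2) g=1 f=7, (4,1) g=1 f=5]
step 3: expand (4,1) (f=5, h=4) → closed; open now [(2,0) g=2 f=7, (2,1) g=1 f=7, (3,2) g=1 f=7, (4,2) g=2 f=7, (5,1) g=2 f=5]
step 4: expand (5,1) (f=5, h=3) → closed; open now [(2,0) g=2 f=7, (2,1) g=1 f=7, (3,2) g=1 f=7, (4,2) g=2 f=7, (6,1) g=3 f=5]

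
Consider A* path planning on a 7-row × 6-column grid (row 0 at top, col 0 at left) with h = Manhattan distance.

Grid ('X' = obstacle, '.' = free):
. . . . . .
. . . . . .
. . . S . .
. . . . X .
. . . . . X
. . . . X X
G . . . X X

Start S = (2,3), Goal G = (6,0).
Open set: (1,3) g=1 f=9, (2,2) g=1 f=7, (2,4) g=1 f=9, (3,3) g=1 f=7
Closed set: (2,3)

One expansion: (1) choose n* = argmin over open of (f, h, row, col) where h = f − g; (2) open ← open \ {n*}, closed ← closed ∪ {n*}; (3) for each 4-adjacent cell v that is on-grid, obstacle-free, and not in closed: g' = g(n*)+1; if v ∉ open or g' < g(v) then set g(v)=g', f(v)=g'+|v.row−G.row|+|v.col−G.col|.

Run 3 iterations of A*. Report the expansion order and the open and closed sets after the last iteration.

step 1: expand (2,2) (f=7, h=6) → closed; open now [(1,2) g=2 f=9, (1,3) g=1 f=9, (2,1) g=2 f=7, (2,4) g=1 f=9, (3,2) g=2 f=7, (3,3) g=1 f=7]
step 2: expand (2,1) (f=7, h=5) → closed; open now [(1,1) g=3 f=9, (1,2) g=2 f=9, (1,3) g=1 f=9, (2,0) g=3 f=7, (2,4) g=1 f=9, (3,1) g=3 f=7, (3,2) g=2 f=7, (3,3) g=1 f=7]
step 3: expand (2,0) (f=7, h=4) → closed; open now [(1,0) g=4 f=9, (1,1) g=3 f=9, (1,2) g=2 f=9, (1,3) g=1 f=9, (2,4) g=1 f=9, (3,0) g=4 f=7, (3,1) g=3 f=7, (3,2) g=2 f=7, (3,3) g=1 f=7]

order=[(2,2) → (2,1) → (2,0)]; open=[(1,0) g=4 f=9, (1,1) g=3 f=9, (1,2) g=2 f=9, (1,3) g=1 f=9, (2,4) g=1 f=9, (3,0) g=4 f=7, (3,1) g=3 f=7, (3,2) g=2 f=7, (3,3) g=1 f=7]; closed=[(2,0), (2,1), (2,2), (2,3)]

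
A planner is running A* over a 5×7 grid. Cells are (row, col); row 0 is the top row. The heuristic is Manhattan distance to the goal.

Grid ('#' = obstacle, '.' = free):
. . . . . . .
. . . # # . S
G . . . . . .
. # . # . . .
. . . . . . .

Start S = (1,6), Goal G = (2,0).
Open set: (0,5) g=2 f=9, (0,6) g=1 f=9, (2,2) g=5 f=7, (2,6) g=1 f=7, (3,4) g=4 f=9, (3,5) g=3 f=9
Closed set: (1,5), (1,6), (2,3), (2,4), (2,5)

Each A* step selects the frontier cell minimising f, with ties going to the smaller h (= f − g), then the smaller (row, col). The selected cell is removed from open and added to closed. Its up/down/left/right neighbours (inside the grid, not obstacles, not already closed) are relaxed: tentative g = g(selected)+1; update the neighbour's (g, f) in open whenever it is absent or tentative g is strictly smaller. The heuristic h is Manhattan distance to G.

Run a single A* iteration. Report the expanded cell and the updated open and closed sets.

expanded=(2,2); open=[(0,5) g=2 f=9, (0,6) g=1 f=9, (1,2) g=6 f=9, (2,1) g=6 f=7, (2,6) g=1 f=7, (3,2) g=6 f=9, (3,4) g=4 f=9, (3,5) g=3 f=9]; closed=[(1,5), (1,6), (2,2), (2,3), (2,4), (2,5)]

step 1: expand (2,2) (f=7, h=2) → closed; open now [(0,5) g=2 f=9, (0,6) g=1 f=9, (1,2) g=6 f=9, (2,1) g=6 f=7, (2,6) g=1 f=7, (3,2) g=6 f=9, (3,4) g=4 f=9, (3,5) g=3 f=9]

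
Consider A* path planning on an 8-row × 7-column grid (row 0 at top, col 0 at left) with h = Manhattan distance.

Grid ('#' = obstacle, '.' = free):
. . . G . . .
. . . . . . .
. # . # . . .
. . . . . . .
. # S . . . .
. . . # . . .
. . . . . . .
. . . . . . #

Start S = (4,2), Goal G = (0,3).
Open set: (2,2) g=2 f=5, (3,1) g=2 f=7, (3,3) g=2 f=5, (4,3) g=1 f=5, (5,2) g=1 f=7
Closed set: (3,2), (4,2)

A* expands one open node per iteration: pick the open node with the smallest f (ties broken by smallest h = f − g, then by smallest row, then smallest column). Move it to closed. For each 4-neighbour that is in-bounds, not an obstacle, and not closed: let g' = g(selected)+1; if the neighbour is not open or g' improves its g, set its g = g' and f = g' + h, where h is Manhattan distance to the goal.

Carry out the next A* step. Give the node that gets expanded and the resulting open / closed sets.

step 1: expand (2,2) (f=5, h=3) → closed; open now [(1,2) g=3 f=5, (3,1) g=2 f=7, (3,3) g=2 f=5, (4,3) g=1 f=5, (5,2) g=1 f=7]

expanded=(2,2); open=[(1,2) g=3 f=5, (3,1) g=2 f=7, (3,3) g=2 f=5, (4,3) g=1 f=5, (5,2) g=1 f=7]; closed=[(2,2), (3,2), (4,2)]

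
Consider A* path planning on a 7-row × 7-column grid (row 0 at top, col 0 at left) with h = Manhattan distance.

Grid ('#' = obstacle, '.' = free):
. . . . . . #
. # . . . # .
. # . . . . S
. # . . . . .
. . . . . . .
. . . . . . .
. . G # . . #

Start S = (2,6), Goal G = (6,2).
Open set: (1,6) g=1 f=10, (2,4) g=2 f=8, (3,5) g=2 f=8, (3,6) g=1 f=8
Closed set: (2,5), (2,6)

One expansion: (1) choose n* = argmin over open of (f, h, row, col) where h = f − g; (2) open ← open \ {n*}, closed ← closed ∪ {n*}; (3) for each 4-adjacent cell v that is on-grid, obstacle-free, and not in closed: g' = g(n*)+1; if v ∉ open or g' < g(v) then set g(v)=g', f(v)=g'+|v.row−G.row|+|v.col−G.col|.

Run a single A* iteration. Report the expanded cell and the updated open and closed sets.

step 1: expand (2,4) (f=8, h=6) → closed; open now [(1,4) g=3 f=10, (1,6) g=1 f=10, (2,3) g=3 f=8, (3,4) g=3 f=8, (3,5) g=2 f=8, (3,6) g=1 f=8]

expanded=(2,4); open=[(1,4) g=3 f=10, (1,6) g=1 f=10, (2,3) g=3 f=8, (3,4) g=3 f=8, (3,5) g=2 f=8, (3,6) g=1 f=8]; closed=[(2,4), (2,5), (2,6)]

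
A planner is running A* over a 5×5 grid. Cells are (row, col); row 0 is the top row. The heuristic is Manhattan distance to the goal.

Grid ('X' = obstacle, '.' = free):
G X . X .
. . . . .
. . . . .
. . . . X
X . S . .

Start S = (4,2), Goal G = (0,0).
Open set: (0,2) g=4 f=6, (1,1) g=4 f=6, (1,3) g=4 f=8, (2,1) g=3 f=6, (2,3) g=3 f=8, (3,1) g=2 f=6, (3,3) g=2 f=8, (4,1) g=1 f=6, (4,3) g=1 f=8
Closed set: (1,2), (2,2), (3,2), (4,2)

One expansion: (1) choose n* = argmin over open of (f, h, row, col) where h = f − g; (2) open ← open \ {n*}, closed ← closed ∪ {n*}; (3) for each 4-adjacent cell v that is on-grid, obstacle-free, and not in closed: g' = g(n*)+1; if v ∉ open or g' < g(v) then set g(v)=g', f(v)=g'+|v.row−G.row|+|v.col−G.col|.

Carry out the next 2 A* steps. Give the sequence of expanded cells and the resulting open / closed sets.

order=[(0,2) → (1,1)]; open=[(1,0) g=5 f=6, (1,3) g=4 f=8, (2,1) g=3 f=6, (2,3) g=3 f=8, (3,1) g=2 f=6, (3,3) g=2 f=8, (4,1) g=1 f=6, (4,3) g=1 f=8]; closed=[(0,2), (1,1), (1,2), (2,2), (3,2), (4,2)]

step 1: expand (0,2) (f=6, h=2) → closed; open now [(1,1) g=4 f=6, (1,3) g=4 f=8, (2,1) g=3 f=6, (2,3) g=3 f=8, (3,1) g=2 f=6, (3,3) g=2 f=8, (4,1) g=1 f=6, (4,3) g=1 f=8]
step 2: expand (1,1) (f=6, h=2) → closed; open now [(1,0) g=5 f=6, (1,3) g=4 f=8, (2,1) g=3 f=6, (2,3) g=3 f=8, (3,1) g=2 f=6, (3,3) g=2 f=8, (4,1) g=1 f=6, (4,3) g=1 f=8]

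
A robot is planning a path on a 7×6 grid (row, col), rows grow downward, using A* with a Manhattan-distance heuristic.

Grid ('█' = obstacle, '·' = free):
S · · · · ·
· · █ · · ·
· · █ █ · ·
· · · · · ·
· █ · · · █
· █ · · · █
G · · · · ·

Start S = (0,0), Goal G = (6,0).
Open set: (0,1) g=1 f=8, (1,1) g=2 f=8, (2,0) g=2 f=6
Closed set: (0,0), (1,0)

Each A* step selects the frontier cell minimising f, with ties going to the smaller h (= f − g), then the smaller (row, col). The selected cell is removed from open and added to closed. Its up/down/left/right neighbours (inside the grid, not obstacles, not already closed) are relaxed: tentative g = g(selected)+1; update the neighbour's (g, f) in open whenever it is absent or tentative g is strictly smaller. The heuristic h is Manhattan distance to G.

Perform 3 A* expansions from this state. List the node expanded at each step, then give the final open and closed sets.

step 1: expand (2,0) (f=6, h=4) → closed; open now [(0,1) g=1 f=8, (1,1) g=2 f=8, (2,1) g=3 f=8, (3,0) g=3 f=6]
step 2: expand (3,0) (f=6, h=3) → closed; open now [(0,1) g=1 f=8, (1,1) g=2 f=8, (2,1) g=3 f=8, (3,1) g=4 f=8, (4,0) g=4 f=6]
step 3: expand (4,0) (f=6, h=2) → closed; open now [(0,1) g=1 f=8, (1,1) g=2 f=8, (2,1) g=3 f=8, (3,1) g=4 f=8, (5,0) g=5 f=6]

order=[(2,0) → (3,0) → (4,0)]; open=[(0,1) g=1 f=8, (1,1) g=2 f=8, (2,1) g=3 f=8, (3,1) g=4 f=8, (5,0) g=5 f=6]; closed=[(0,0), (1,0), (2,0), (3,0), (4,0)]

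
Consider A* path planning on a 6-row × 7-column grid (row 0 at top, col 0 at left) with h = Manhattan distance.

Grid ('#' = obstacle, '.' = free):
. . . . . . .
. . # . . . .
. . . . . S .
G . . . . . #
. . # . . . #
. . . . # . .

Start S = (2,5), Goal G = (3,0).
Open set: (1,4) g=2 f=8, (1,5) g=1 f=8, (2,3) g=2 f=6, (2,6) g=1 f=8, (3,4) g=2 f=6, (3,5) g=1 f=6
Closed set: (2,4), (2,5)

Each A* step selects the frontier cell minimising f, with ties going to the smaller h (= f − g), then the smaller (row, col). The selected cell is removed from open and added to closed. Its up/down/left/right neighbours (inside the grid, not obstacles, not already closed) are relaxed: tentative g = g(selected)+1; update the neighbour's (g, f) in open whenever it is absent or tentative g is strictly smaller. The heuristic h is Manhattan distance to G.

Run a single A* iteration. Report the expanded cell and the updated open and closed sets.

expanded=(2,3); open=[(1,3) g=3 f=8, (1,4) g=2 f=8, (1,5) g=1 f=8, (2,2) g=3 f=6, (2,6) g=1 f=8, (3,3) g=3 f=6, (3,4) g=2 f=6, (3,5) g=1 f=6]; closed=[(2,3), (2,4), (2,5)]

step 1: expand (2,3) (f=6, h=4) → closed; open now [(1,3) g=3 f=8, (1,4) g=2 f=8, (1,5) g=1 f=8, (2,2) g=3 f=6, (2,6) g=1 f=8, (3,3) g=3 f=6, (3,4) g=2 f=6, (3,5) g=1 f=6]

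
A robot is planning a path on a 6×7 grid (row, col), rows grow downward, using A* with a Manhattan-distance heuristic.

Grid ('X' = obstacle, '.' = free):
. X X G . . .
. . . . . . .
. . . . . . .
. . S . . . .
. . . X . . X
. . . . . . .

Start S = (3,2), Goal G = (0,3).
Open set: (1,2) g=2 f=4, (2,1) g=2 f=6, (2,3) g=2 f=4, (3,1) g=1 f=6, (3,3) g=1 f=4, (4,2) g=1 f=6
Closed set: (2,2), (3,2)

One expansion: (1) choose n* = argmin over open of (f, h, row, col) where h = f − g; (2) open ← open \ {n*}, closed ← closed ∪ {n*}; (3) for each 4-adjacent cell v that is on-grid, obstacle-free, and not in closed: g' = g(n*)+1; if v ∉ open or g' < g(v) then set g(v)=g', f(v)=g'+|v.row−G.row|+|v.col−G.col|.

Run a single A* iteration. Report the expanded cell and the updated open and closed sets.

expanded=(1,2); open=[(1,1) g=3 f=6, (1,3) g=3 f=4, (2,1) g=2 f=6, (2,3) g=2 f=4, (3,1) g=1 f=6, (3,3) g=1 f=4, (4,2) g=1 f=6]; closed=[(1,2), (2,2), (3,2)]

step 1: expand (1,2) (f=4, h=2) → closed; open now [(1,1) g=3 f=6, (1,3) g=3 f=4, (2,1) g=2 f=6, (2,3) g=2 f=4, (3,1) g=1 f=6, (3,3) g=1 f=4, (4,2) g=1 f=6]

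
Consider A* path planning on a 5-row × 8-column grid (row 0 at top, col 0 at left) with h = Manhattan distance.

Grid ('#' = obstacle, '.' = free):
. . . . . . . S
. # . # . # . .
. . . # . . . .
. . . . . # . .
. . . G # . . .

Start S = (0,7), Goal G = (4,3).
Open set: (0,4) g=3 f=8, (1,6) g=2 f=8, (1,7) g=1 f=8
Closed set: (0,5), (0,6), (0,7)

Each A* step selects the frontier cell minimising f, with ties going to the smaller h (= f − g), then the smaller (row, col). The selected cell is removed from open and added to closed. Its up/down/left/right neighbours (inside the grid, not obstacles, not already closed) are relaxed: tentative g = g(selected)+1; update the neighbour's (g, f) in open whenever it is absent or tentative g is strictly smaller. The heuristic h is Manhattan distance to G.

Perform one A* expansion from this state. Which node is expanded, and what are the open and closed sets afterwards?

expanded=(0,4); open=[(0,3) g=4 f=8, (1,4) g=4 f=8, (1,6) g=2 f=8, (1,7) g=1 f=8]; closed=[(0,4), (0,5), (0,6), (0,7)]

step 1: expand (0,4) (f=8, h=5) → closed; open now [(0,3) g=4 f=8, (1,4) g=4 f=8, (1,6) g=2 f=8, (1,7) g=1 f=8]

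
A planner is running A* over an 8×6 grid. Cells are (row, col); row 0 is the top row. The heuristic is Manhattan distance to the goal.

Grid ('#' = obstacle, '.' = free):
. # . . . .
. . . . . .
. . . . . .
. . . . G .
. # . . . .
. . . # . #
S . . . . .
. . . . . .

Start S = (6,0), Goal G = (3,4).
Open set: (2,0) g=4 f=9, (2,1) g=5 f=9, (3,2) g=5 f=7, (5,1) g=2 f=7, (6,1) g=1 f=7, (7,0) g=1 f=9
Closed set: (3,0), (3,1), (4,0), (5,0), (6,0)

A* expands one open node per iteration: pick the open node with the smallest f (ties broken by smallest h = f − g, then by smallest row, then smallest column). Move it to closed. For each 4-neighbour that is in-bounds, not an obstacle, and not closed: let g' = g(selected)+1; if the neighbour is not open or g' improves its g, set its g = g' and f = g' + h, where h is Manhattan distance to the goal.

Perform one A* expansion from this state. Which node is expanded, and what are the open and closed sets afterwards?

step 1: expand (3,2) (f=7, h=2) → closed; open now [(2,0) g=4 f=9, (2,1) g=5 f=9, (2,2) g=6 f=9, (3,3) g=6 f=7, (4,2) g=6 f=9, (5,1) g=2 f=7, (6,1) g=1 f=7, (7,0) g=1 f=9]

expanded=(3,2); open=[(2,0) g=4 f=9, (2,1) g=5 f=9, (2,2) g=6 f=9, (3,3) g=6 f=7, (4,2) g=6 f=9, (5,1) g=2 f=7, (6,1) g=1 f=7, (7,0) g=1 f=9]; closed=[(3,0), (3,1), (3,2), (4,0), (5,0), (6,0)]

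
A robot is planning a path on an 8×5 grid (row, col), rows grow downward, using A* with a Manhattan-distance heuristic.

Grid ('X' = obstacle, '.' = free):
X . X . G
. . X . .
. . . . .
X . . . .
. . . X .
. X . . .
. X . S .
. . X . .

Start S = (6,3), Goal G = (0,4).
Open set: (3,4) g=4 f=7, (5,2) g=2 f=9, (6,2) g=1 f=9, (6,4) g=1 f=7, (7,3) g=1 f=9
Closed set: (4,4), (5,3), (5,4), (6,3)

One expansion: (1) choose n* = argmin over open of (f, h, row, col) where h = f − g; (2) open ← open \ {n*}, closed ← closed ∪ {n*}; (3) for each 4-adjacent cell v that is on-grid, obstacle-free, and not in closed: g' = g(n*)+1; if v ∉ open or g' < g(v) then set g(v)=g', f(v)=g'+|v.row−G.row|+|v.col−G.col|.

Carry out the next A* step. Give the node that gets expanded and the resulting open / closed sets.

expanded=(3,4); open=[(2,4) g=5 f=7, (3,3) g=5 f=9, (5,2) g=2 f=9, (6,2) g=1 f=9, (6,4) g=1 f=7, (7,3) g=1 f=9]; closed=[(3,4), (4,4), (5,3), (5,4), (6,3)]

step 1: expand (3,4) (f=7, h=3) → closed; open now [(2,4) g=5 f=7, (3,3) g=5 f=9, (5,2) g=2 f=9, (6,2) g=1 f=9, (6,4) g=1 f=7, (7,3) g=1 f=9]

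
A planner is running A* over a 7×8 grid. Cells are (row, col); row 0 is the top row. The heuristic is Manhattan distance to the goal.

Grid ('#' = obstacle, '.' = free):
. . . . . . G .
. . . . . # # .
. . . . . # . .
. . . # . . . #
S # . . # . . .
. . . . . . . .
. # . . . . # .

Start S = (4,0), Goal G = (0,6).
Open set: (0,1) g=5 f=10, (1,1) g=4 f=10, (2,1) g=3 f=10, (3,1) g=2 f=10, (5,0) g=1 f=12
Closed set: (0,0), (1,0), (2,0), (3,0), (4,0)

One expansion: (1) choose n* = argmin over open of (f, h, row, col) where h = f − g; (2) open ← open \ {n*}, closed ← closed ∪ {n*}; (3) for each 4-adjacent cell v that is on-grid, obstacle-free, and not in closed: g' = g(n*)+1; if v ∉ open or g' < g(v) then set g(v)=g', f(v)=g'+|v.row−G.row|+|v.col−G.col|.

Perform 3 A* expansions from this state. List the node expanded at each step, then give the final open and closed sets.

step 1: expand (0,1) (f=10, h=5) → closed; open now [(0,2) g=6 f=10, (1,1) g=4 f=10, (2,1) g=3 f=10, (3,1) g=2 f=10, (5,0) g=1 f=12]
step 2: expand (0,2) (f=10, h=4) → closed; open now [(0,3) g=7 f=10, (1,1) g=4 f=10, (1,2) g=7 f=12, (2,1) g=3 f=10, (3,1) g=2 f=10, (5,0) g=1 f=12]
step 3: expand (0,3) (f=10, h=3) → closed; open now [(0,4) g=8 f=10, (1,1) g=4 f=10, (1,2) g=7 f=12, (1,3) g=8 f=12, (2,1) g=3 f=10, (3,1) g=2 f=10, (5,0) g=1 f=12]

order=[(0,1) → (0,2) → (0,3)]; open=[(0,4) g=8 f=10, (1,1) g=4 f=10, (1,2) g=7 f=12, (1,3) g=8 f=12, (2,1) g=3 f=10, (3,1) g=2 f=10, (5,0) g=1 f=12]; closed=[(0,0), (0,1), (0,2), (0,3), (1,0), (2,0), (3,0), (4,0)]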